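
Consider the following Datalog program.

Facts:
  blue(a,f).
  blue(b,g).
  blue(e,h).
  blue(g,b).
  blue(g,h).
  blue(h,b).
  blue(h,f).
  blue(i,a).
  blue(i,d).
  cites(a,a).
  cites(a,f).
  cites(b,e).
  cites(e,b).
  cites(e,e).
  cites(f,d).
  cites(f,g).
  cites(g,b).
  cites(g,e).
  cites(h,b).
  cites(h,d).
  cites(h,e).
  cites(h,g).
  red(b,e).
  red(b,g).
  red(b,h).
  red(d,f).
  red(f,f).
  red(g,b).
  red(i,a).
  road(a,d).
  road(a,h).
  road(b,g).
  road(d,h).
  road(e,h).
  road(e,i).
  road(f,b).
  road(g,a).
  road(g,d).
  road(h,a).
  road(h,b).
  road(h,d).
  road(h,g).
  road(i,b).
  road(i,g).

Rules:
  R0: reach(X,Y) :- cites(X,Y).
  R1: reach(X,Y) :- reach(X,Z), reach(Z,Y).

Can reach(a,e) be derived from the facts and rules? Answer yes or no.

round 1: derive reach(a,a) via R0 from cites(a,a)
round 1: derive reach(a,f) via R0 from cites(a,f)
round 1: derive reach(b,e) via R0 from cites(b,e)
round 1: derive reach(e,b) via R0 from cites(e,b)
round 1: derive reach(e,e) via R0 from cites(e,e)
round 1: derive reach(f,d) via R0 from cites(f,d)
round 1: derive reach(f,g) via R0 from cites(f,g)
round 1: derive reach(g,b) via R0 from cites(g,b)
round 1: derive reach(g,e) via R0 from cites(g,e)
round 1: derive reach(h,b) via R0 from cites(h,b)
round 1: derive reach(h,d) via R0 from cites(h,d)
round 1: derive reach(h,e) via R0 from cites(h,e)
round 1: derive reach(h,g) via R0 from cites(h,g)
round 2: derive reach(a,d) via R1 from reach(a,f), reach(f,d)
round 2: derive reach(a,g) via R1 from reach(a,f), reach(f,g)
round 2: derive reach(b,b) via R1 from reach(b,e), reach(e,b)
round 2: derive reach(f,b) via R1 from reach(f,g), reach(g,b)
round 2: derive reach(f,e) via R1 from reach(f,g), reach(g,e)
round 3: derive reach(a,b) via R1 from reach(a,f), reach(f,b)
round 3: derive reach(a,e) via R1 from reach(a,f), reach(f,e)

yes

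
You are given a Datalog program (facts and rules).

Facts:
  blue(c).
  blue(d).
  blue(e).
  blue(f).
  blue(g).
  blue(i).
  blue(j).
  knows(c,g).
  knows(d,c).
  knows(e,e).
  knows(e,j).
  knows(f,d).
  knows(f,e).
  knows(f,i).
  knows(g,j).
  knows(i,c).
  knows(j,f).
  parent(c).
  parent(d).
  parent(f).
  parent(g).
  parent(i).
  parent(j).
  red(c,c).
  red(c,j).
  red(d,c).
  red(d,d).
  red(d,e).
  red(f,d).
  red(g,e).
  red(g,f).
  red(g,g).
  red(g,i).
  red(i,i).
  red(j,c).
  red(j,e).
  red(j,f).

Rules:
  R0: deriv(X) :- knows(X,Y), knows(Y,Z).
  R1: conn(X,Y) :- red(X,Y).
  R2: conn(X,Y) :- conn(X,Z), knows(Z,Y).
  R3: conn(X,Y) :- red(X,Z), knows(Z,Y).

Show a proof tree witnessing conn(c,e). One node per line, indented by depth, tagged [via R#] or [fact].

conn(c,e)  [via R2]
  conn(c,f)  [via R3]
    red(c,j)  [fact]
    knows(j,f)  [fact]
  knows(f,e)  [fact]

round 1: derive conn(c,c) via R1 from red(c,c)
round 1: derive conn(c,j) via R1 from red(c,j)
round 1: derive conn(d,c) via R1 from red(d,c)
round 1: derive conn(d,d) via R1 from red(d,d)
round 1: derive conn(d,e) via R1 from red(d,e)
round 1: derive conn(f,d) via R1 from red(f,d)
round 1: derive conn(g,e) via R1 from red(g,e)
round 1: derive conn(g,f) via R1 from red(g,f)
round 1: derive conn(g,g) via R1 from red(g,g)
round 1: derive conn(g,i) via R1 from red(g,i)
round 1: derive conn(i,i) via R1 from red(i,i)
round 1: derive conn(j,c) via R1 from red(j,c)
round 1: derive conn(j,e) via R1 from red(j,e)
round 1: derive conn(j,f) via R1 from red(j,f)
round 1: derive conn(c,f) via R3 from red(c,j), knows(j,f)
round 1: derive conn(c,g) via R3 from red(c,c), knows(c,g)
round 1: derive conn(d,g) via R3 from red(d,c), knows(c,g)
round 1: derive conn(d,j) via R3 from red(d,e), knows(e,j)
round 1: derive conn(f,c) via R3 from red(f,d), knows(d,c)
round 1: derive conn(g,c) via R3 from red(g,i), knows(i,c)
round 1: derive conn(g,d) via R3 from red(g,f), knows(f,d)
round 1: derive conn(g,j) via R3 from red(g,e), knows(e,j)
round 1: derive conn(i,c) via R3 from red(i,i), knows(i,c)
round 1: derive conn(j,d) via R3 from red(j,f), knows(f,d)
round 1: derive conn(j,g) via R3 from red(j,c), knows(c,g)
round 1: derive conn(j,i) via R3 from red(j,f), knows(f,i)
round 1: derive conn(j,j) via R3 from red(j,e), knows(e,j)
round 2: derive conn(c,d) via R2 from conn(c,f), knows(f,d)
round 2: derive conn(c,e) via R2 from conn(c,f), knows(f,e)
round 2: derive conn(c,i) via R2 from conn(c,f), knows(f,i)
round 2: derive conn(d,f) via R2 from conn(d,j), knows(j,f)
round 2: derive conn(f,g) via R2 from conn(f,c), knows(c,g)
round 2: derive conn(i,g) via R2 from conn(i,c), knows(c,g)
round 3: derive conn(d,i) via R2 from conn(d,f), knows(f,i)
round 3: derive conn(f,j) via R2 from conn(f,g), knows(g,j)
round 3: derive conn(i,j) via R2 from conn(i,g), knows(g,j)
round 4: derive conn(f,f) via R2 from conn(f,j), knows(j,f)
round 4: derive conn(i,f) via R2 from conn(i,j), knows(j,f)
round 5: derive conn(f,e) via R2 from conn(f,f), knows(f,e)
round 5: derive conn(f,i) via R2 from conn(f,f), knows(f,i)
round 5: derive conn(i,d) via R2 from conn(i,f), knows(f,d)
round 5: derive conn(i,e) via R2 from conn(i,f), knows(f,e)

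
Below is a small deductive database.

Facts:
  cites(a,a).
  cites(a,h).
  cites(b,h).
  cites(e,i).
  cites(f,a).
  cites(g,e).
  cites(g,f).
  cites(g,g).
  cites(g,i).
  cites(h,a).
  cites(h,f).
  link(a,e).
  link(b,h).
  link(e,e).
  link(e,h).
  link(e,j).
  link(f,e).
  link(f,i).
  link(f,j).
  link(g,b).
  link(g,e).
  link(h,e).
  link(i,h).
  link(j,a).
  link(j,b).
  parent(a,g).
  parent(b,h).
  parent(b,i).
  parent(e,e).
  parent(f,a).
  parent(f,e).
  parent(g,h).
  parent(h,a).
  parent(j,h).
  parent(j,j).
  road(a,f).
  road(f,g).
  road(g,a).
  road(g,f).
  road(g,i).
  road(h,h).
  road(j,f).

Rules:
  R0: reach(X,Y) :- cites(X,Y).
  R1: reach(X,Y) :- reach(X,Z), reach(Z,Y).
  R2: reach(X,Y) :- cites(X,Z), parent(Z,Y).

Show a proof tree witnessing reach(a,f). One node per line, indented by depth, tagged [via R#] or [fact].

round 1: derive reach(a,a) via R0 from cites(a,a)
round 1: derive reach(a,h) via R0 from cites(a,h)
round 1: derive reach(b,h) via R0 from cites(b,h)
round 1: derive reach(e,i) via R0 from cites(e,i)
round 1: derive reach(f,a) via R0 from cites(f,a)
round 1: derive reach(g,e) via R0 from cites(g,e)
round 1: derive reach(g,f) via R0 from cites(g,f)
round 1: derive reach(g,g) via R0 from cites(g,g)
round 1: derive reach(g,i) via R0 from cites(g,i)
round 1: derive reach(h,a) via R0 from cites(h,a)
round 1: derive reach(h,f) via R0 from cites(h,f)
round 1: derive reach(a,g) via R2 from cites(a,a), parent(a,g)
round 1: derive reach(b,a) via R2 from cites(b,h), parent(h,a)
round 1: derive reach(f,g) via R2 from cites(f,a), parent(a,g)
round 1: derive reach(g,a) via R2 from cites(g,f), parent(f,a)
round 1: derive reach(g,h) via R2 from cites(g,g), parent(g,h)
round 1: derive reach(h,e) via R2 from cites(h,f), parent(f,e)
round 1: derive reach(h,g) via R2 from cites(h,a), parent(a,g)
round 2: derive reach(a,e) via R1 from reach(a,g), reach(g,e)
round 2: derive reach(a,f) via R1 from reach(a,g), reach(g,f)
round 2: derive reach(a,i) via R1 from reach(a,g), reach(g,i)
round 2: derive reach(b,e) via R1 from reach(b,h), reach(h,e)
round 2: derive reach(b,f) via R1 from reach(b,h), reach(h,f)
round 2: derive reach(b,g) via R1 from reach(b,a), reach(a,g)
round 2: derive reach(f,e) via R1 from reach(f,g), reach(g,e)
round 2: derive reach(f,f) via R1 from reach(f,g), reach(g,f)
round 2: derive reach(f,h) via R1 from reach(f,a), reach(a,h)
round 2: derive reach(f,i) via R1 from reach(f,g), reach(g,i)
round 2: derive reach(h,h) via R1 from reach(h,a), reach(a,h)
round 2: derive reach(h,i) via R1 from reach(h,e), reach(e,i)
round 3: derive reach(b,i) via R1 from reach(b,a), reach(a,i)

reach(a,f)  [via R1]
  reach(a,g)  [via R2]
    cites(a,a)  [fact]
    parent(a,g)  [fact]
  reach(g,f)  [via R0]
    cites(g,f)  [fact]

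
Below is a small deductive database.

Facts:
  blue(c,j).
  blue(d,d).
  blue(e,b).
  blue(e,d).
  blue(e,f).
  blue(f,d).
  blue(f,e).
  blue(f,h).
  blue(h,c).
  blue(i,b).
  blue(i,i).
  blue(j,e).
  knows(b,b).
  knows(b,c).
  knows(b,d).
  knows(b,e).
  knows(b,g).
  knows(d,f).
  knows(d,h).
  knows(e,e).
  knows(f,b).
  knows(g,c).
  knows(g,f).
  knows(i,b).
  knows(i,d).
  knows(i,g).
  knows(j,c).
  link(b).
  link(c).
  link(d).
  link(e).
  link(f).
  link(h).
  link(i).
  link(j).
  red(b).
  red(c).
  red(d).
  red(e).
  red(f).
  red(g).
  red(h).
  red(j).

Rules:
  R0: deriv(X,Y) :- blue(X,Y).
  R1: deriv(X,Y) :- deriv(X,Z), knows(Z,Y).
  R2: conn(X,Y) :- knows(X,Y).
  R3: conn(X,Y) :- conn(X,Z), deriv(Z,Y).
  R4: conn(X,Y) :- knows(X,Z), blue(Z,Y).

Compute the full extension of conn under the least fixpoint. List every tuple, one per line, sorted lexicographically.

conn(b,b)
conn(b,c)
conn(b,d)
conn(b,e)
conn(b,f)
conn(b,g)
conn(b,h)
conn(b,j)
conn(d,b)
conn(d,c)
conn(d,d)
conn(d,e)
conn(d,f)
conn(d,g)
conn(d,h)
conn(d,j)
conn(e,b)
conn(e,c)
conn(e,d)
conn(e,e)
conn(e,f)
conn(e,g)
conn(e,h)
conn(e,j)
conn(f,b)
conn(g,b)
conn(g,c)
conn(g,d)
conn(g,e)
conn(g,f)
conn(g,g)
conn(g,h)
conn(g,j)
conn(i,b)
conn(i,c)
conn(i,d)
conn(i,e)
conn(i,f)
conn(i,g)
conn(i,h)
conn(i,j)
conn(j,b)
conn(j,c)
conn(j,d)
conn(j,e)
conn(j,f)
conn(j,g)
conn(j,h)
conn(j,j)

round 1: derive deriv(c,j) via R0 from blue(c,j)
round 1: derive deriv(d,d) via R0 from blue(d,d)
round 1: derive deriv(e,b) via R0 from blue(e,b)
round 1: derive deriv(e,d) via R0 from blue(e,d)
round 1: derive deriv(e,f) via R0 from blue(e,f)
round 1: derive deriv(f,d) via R0 from blue(f,d)
round 1: derive deriv(f,e) via R0 from blue(f,e)
round 1: derive deriv(f,h) via R0 from blue(f,h)
round 1: derive deriv(h,c) via R0 from blue(h,c)
round 1: derive deriv(i,b) via R0 from blue(i,b)
round 1: derive deriv(i,i) via R0 from blue(i,i)
round 1: derive deriv(j,e) via R0 from blue(j,e)
round 1: derive conn(b,b) via R2 from knows(b,b)
round 1: derive conn(b,c) via R2 from knows(b,c)
round 1: derive conn(b,d) via R2 from knows(b,d)
round 1: derive conn(b,e) via R2 from knows(b,e)
round 1: derive conn(b,g) via R2 from knows(b,g)
round 1: derive conn(d,f) via R2 from knows(d,f)
round 1: derive conn(d,h) via R2 from knows(d,h)
round 1: derive conn(e,e) via R2 from knows(e,e)
round 1: derive conn(f,b) via R2 from knows(f,b)
round 1: derive conn(g,c) via R2 from knows(g,c)
round 1: derive conn(g,f) via R2 from knows(g,f)
round 1: derive conn(i,b) via R2 from knows(i,b)
round 1: derive conn(i,d) via R2 from knows(i,d)
round 1: derive conn(i,g) via R2 from knows(i,g)
round 1: derive conn(j,c) via R2 from knows(j,c)
round 1: derive conn(b,f) via R4 from knows(b,e), blue(e,f)
round 1: derive conn(b,j) via R4 from knows(b,c), blue(c,j)
round 1: derive conn(d,c) via R4 from knows(d,h), blue(h,c)
round 1: derive conn(d,d) via R4 from knows(d,f), blue(f,d)
round 1: derive conn(d,e) via R4 from knows(d,f), blue(f,e)
round 1: derive conn(e,b) via R4 from knows(e,e), blue(e,b)
round 1: derive conn(e,d) via R4 from knows(e,e), blue(e,d)
round 1: derive conn(e,f) via R4 from knows(e,e), blue(e,f)
round 1: derive conn(g,d) via R4 from knows(g,f), blue(f,d)
round 1: derive conn(g,e) via R4 from knows(g,f), blue(f,e)
round 1: derive conn(g,h) via R4 from knows(g,f), blue(f,h)
round 1: derive conn(g,j) via R4 from knows(g,c), blue(c,j)
round 1: derive conn(j,j) via R4 from knows(j,c), blue(c,j)
round 2: derive deriv(c,c) via R1 from deriv(c,j), knows(j,c)
round 2: derive deriv(d,f) via R1 from deriv(d,d), knows(d,f)
round 2: derive deriv(d,h) via R1 from deriv(d,d), knows(d,h)
round 2: derive deriv(e,c) via R1 from deriv(e,b), knows(b,c)
round 2: derive deriv(e,e) via R1 from deriv(e,b), knows(b,e)
round 2: derive deriv(e,g) via R1 from deriv(e,b), knows(b,g)
round 2: derive deriv(e,h) via R1 from deriv(e,d), knows(d,h)
round 2: derive deriv(f,f) via R1 from deriv(f,d), knows(d,f)
round 2: derive deriv(i,c) via R1 from deriv(i,b), knows(b,c)
round 2: derive deriv(i,d) via R1 from deriv(i,b), knows(b,d)
round 2: derive deriv(i,e) via R1 from deriv(i,b), knows(b,e)
round 2: derive deriv(i,g) via R1 from deriv(i,b), knows(b,g)
round 2: derive conn(b,h) via R3 from conn(b,f), deriv(f,h)
round 2: derive conn(d,b) via R3 from conn(d,e), deriv(e,b)
round 2: derive conn(d,j) via R3 from conn(d,c), deriv(c,j)
round 2: derive conn(e,h) via R3 from conn(e,f), deriv(f,h)
round 2: derive conn(g,b) via R3 from conn(g,e), deriv(e,b)
round 2: derive conn(j,e) via R3 from conn(j,j), deriv(j,e)
round 3: derive deriv(d,b) via R1 from deriv(d,f), knows(f,b)
round 3: derive deriv(f,b) via R1 from deriv(f,f), knows(f,b)
round 3: derive deriv(i,f) via R1 from deriv(i,d), knows(d,f)
round 3: derive deriv(i,h) via R1 from deriv(i,d), knows(d,h)
round 3: derive conn(d,g) via R3 from conn(d,e), deriv(e,g)
round 3: derive conn(e,c) via R3 from conn(e,e), deriv(e,c)
round 3: derive conn(e,g) via R3 from conn(e,e), deriv(e,g)
round 3: derive conn(g,g) via R3 from conn(g,e), deriv(e,g)
round 3: derive conn(i,f) via R3 from conn(i,d), deriv(d,f)
round 3: derive conn(i,h) via R3 from conn(i,d), deriv(d,h)
round 3: derive conn(j,b) via R3 from conn(j,e), deriv(e,b)
round 3: derive conn(j,d) via R3 from conn(j,e), deriv(e,d)
round 3: derive conn(j,f) via R3 from conn(j,e), deriv(e,f)
round 3: derive conn(j,g) via R3 from conn(j,e), deriv(e,g)
round 3: derive conn(j,h) via R3 from conn(j,e), deriv(e,h)
round 4: derive deriv(d,c) via R1 from deriv(d,b), knows(b,c)
round 4: derive deriv(d,e) via R1 from deriv(d,b), knows(b,e)
round 4: derive deriv(d,g) via R1 from deriv(d,b), knows(b,g)
round 4: derive deriv(f,c) via R1 from deriv(f,b), knows(b,c)
round 4: derive deriv(f,g) via R1 from deriv(f,b), knows(b,g)
round 4: derive conn(e,j) via R3 from conn(e,c), deriv(c,j)
round 4: derive conn(i,c) via R3 from conn(i,h), deriv(h,c)
round 4: derive conn(i,e) via R3 from conn(i,f), deriv(f,e)
round 5: derive conn(i,j) via R3 from conn(i,c), deriv(c,j)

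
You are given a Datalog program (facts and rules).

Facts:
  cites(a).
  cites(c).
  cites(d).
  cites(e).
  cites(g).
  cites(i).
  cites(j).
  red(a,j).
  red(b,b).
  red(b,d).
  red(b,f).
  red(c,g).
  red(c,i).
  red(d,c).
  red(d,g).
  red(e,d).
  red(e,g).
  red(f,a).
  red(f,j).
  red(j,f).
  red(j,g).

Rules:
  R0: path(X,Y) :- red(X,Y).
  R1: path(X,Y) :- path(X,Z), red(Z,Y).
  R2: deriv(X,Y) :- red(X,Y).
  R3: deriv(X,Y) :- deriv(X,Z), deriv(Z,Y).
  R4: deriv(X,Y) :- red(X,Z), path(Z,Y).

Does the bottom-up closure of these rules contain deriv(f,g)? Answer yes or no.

round 1: derive path(a,j) via R0 from red(a,j)
round 1: derive path(b,b) via R0 from red(b,b)
round 1: derive path(b,d) via R0 from red(b,d)
round 1: derive path(b,f) via R0 from red(b,f)
round 1: derive path(c,g) via R0 from red(c,g)
round 1: derive path(c,i) via R0 from red(c,i)
round 1: derive path(d,c) via R0 from red(d,c)
round 1: derive path(d,g) via R0 from red(d,g)
round 1: derive path(e,d) via R0 from red(e,d)
round 1: derive path(e,g) via R0 from red(e,g)
round 1: derive path(f,a) via R0 from red(f,a)
round 1: derive path(f,j) via R0 from red(f,j)
round 1: derive path(j,f) via R0 from red(j,f)
round 1: derive path(j,g) via R0 from red(j,g)
round 1: derive deriv(a,j) via R2 from red(a,j)
round 1: derive deriv(b,b) via R2 from red(b,b)
round 1: derive deriv(b,d) via R2 from red(b,d)
round 1: derive deriv(b,f) via R2 from red(b,f)
round 1: derive deriv(c,g) via R2 from red(c,g)
round 1: derive deriv(c,i) via R2 from red(c,i)
round 1: derive deriv(d,c) via R2 from red(d,c)
round 1: derive deriv(d,g) via R2 from red(d,g)
round 1: derive deriv(e,d) via R2 from red(e,d)
round 1: derive deriv(e,g) via R2 from red(e,g)
round 1: derive deriv(f,a) via R2 from red(f,a)
round 1: derive deriv(f,j) via R2 from red(f,j)
round 1: derive deriv(j,f) via R2 from red(j,f)
round 1: derive deriv(j,g) via R2 from red(j,g)
round 2: derive path(a,f) via R1 from path(a,j), red(j,f)
round 2: derive path(a,g) via R1 from path(a,j), red(j,g)
round 2: derive path(b,a) via R1 from path(b,f), red(f,a)
round 2: derive path(b,c) via R1 from path(b,d), red(d,c)
round 2: derive path(b,g) via R1 from path(b,d), red(d,g)
round 2: derive path(b,j) via R1 from path(b,f), red(f,j)
round 2: derive path(d,i) via R1 from path(d,c), red(c,i)
round 2: derive path(e,c) via R1 from path(e,d), red(d,c)
round 2: derive path(f,f) via R1 from path(f,j), red(j,f)
round 2: derive path(f,g) via R1 from path(f,j), red(j,g)
round 2: derive path(j,a) via R1 from path(j,f), red(f,a)
round 2: derive path(j,j) via R1 from path(j,f), red(f,j)
round 2: derive deriv(a,f) via R3 from deriv(a,j), deriv(j,f)
round 2: derive deriv(a,g) via R3 from deriv(a,j), deriv(j,g)
round 2: derive deriv(b,a) via R3 from deriv(b,f), deriv(f,a)
round 2: derive deriv(b,c) via R3 from deriv(b,d), deriv(d,c)
round 2: derive deriv(b,g) via R3 from deriv(b,d), deriv(d,g)
round 2: derive deriv(b,j) via R3 from deriv(b,f), deriv(f,j)
round 2: derive deriv(d,i) via R3 from deriv(d,c), deriv(c,i)
round 2: derive deriv(e,c) via R3 from deriv(e,d), deriv(d,c)
round 2: derive deriv(f,f) via R3 from deriv(f,j), deriv(j,f)
round 2: derive deriv(f,g) via R3 from deriv(f,j), deriv(j,g)
round 2: derive deriv(j,a) via R3 from deriv(j,f), deriv(f,a)
round 2: derive deriv(j,j) via R3 from deriv(j,f), deriv(f,j)
round 3: derive path(a,a) via R1 from path(a,f), red(f,a)
round 3: derive path(b,i) via R1 from path(b,c), red(c,i)
round 3: derive path(e,i) via R1 from path(e,c), red(c,i)
round 3: derive deriv(a,a) via R3 from deriv(a,f), deriv(f,a)
round 3: derive deriv(b,i) via R3 from deriv(b,c), deriv(c,i)
round 3: derive deriv(e,i) via R3 from deriv(e,c), deriv(c,i)

yes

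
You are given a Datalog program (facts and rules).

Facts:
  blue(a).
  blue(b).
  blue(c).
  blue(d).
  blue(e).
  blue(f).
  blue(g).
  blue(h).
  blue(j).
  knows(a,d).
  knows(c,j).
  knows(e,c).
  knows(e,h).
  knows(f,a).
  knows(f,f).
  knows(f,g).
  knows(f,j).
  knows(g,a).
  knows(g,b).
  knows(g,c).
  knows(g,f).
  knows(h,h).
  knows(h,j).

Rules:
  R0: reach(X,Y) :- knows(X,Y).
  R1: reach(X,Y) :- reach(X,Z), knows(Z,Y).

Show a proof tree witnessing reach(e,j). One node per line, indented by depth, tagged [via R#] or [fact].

reach(e,j)  [via R1]
  reach(e,c)  [via R0]
    knows(e,c)  [fact]
  knows(c,j)  [fact]

round 1: derive reach(a,d) via R0 from knows(a,d)
round 1: derive reach(c,j) via R0 from knows(c,j)
round 1: derive reach(e,c) via R0 from knows(e,c)
round 1: derive reach(e,h) via R0 from knows(e,h)
round 1: derive reach(f,a) via R0 from knows(f,a)
round 1: derive reach(f,f) via R0 from knows(f,f)
round 1: derive reach(f,g) via R0 from knows(f,g)
round 1: derive reach(f,j) via R0 from knows(f,j)
round 1: derive reach(g,a) via R0 from knows(g,a)
round 1: derive reach(g,b) via R0 from knows(g,b)
round 1: derive reach(g,c) via R0 from knows(g,c)
round 1: derive reach(g,f) via R0 from knows(g,f)
round 1: derive reach(h,h) via R0 from knows(h,h)
round 1: derive reach(h,j) via R0 from knows(h,j)
round 2: derive reach(e,j) via R1 from reach(e,c), knows(c,j)
round 2: derive reach(f,b) via R1 from reach(f,g), knows(g,b)
round 2: derive reach(f,c) via R1 from reach(f,g), knows(g,c)
round 2: derive reach(f,d) via R1 from reach(f,a), knows(a,d)
round 2: derive reach(g,d) via R1 from reach(g,a), knows(a,d)
round 2: derive reach(g,g) via R1 from reach(g,f), knows(f,g)
round 2: derive reach(g,j) via R1 from reach(g,c), knows(c,j)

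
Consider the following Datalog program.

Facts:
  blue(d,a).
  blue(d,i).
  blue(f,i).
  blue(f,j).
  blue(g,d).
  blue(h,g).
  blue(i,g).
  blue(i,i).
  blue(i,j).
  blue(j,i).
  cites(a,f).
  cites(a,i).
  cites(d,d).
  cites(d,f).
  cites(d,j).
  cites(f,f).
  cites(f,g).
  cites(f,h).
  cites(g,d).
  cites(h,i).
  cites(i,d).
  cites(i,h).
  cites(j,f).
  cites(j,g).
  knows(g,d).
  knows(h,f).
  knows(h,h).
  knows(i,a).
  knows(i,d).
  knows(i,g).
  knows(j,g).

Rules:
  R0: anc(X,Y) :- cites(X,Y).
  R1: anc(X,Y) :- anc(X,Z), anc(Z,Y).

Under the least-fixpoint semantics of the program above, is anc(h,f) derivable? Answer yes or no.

round 1: derive anc(a,f) via R0 from cites(a,f)
round 1: derive anc(a,i) via R0 from cites(a,i)
round 1: derive anc(d,d) via R0 from cites(d,d)
round 1: derive anc(d,f) via R0 from cites(d,f)
round 1: derive anc(d,j) via R0 from cites(d,j)
round 1: derive anc(f,f) via R0 from cites(f,f)
round 1: derive anc(f,g) via R0 from cites(f,g)
round 1: derive anc(f,h) via R0 from cites(f,h)
round 1: derive anc(g,d) via R0 from cites(g,d)
round 1: derive anc(h,i) via R0 from cites(h,i)
round 1: derive anc(i,d) via R0 from cites(i,d)
round 1: derive anc(i,h) via R0 from cites(i,h)
round 1: derive anc(j,f) via R0 from cites(j,f)
round 1: derive anc(j,g) via R0 from cites(j,g)
round 2: derive anc(a,d) via R1 from anc(a,i), anc(i,d)
round 2: derive anc(a,g) via R1 from anc(a,f), anc(f,g)
round 2: derive anc(a,h) via R1 from anc(a,f), anc(f,h)
round 2: derive anc(d,g) via R1 from anc(d,f), anc(f,g)
round 2: derive anc(d,h) via R1 from anc(d,f), anc(f,h)
round 2: derive anc(f,d) via R1 from anc(f,g), anc(g,d)
round 2: derive anc(f,i) via R1 from anc(f,h), anc(h,i)
round 2: derive anc(g,f) via R1 from anc(g,d), anc(d,f)
round 2: derive anc(g,j) via R1 from anc(g,d), anc(d,j)
round 2: derive anc(h,d) via R1 from anc(h,i), anc(i,d)
round 2: derive anc(h,h) via R1 from anc(h,i), anc(i,h)
round 2: derive anc(i,f) via R1 from anc(i,d), anc(d,f)
round 2: derive anc(i,i) via R1 from anc(i,h), anc(h,i)
round 2: derive anc(i,j) via R1 from anc(i,d), anc(d,j)
round 2: derive anc(j,d) via R1 from anc(j,g), anc(g,d)
round 2: derive anc(j,h) via R1 from anc(j,f), anc(f,h)
round 3: derive anc(a,j) via R1 from anc(a,d), anc(d,j)
round 3: derive anc(d,i) via R1 from anc(d,f), anc(f,i)
round 3: derive anc(f,j) via R1 from anc(f,d), anc(d,j)
round 3: derive anc(g,g) via R1 from anc(g,d), anc(d,g)
round 3: derive anc(g,h) via R1 from anc(g,d), anc(d,h)
round 3: derive anc(g,i) via R1 from anc(g,f), anc(f,i)
round 3: derive anc(h,f) via R1 from anc(h,d), anc(d,f)
round 3: derive anc(h,g) via R1 from anc(h,d), anc(d,g)
round 3: derive anc(h,j) via R1 from anc(h,d), anc(d,j)
round 3: derive anc(i,g) via R1 from anc(i,d), anc(d,g)
round 3: derive anc(j,i) via R1 from anc(j,f), anc(f,i)
round 3: derive anc(j,j) via R1 from anc(j,d), anc(d,j)

yes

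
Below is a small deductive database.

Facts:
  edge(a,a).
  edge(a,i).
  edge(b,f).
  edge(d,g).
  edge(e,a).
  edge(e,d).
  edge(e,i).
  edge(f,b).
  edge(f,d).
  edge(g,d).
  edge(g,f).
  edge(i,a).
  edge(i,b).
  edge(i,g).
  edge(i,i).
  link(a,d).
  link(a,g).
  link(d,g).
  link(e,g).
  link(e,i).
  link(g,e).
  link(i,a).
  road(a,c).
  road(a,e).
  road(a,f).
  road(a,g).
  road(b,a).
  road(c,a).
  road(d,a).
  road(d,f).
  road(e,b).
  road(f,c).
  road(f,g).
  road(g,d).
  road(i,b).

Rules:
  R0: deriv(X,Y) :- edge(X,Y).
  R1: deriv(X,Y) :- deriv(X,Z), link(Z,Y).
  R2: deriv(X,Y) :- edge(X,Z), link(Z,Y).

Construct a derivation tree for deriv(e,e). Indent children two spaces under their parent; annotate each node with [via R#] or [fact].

round 1: derive deriv(a,a) via R0 from edge(a,a)
round 1: derive deriv(a,i) via R0 from edge(a,i)
round 1: derive deriv(b,f) via R0 from edge(b,f)
round 1: derive deriv(d,g) via R0 from edge(d,g)
round 1: derive deriv(e,a) via R0 from edge(e,a)
round 1: derive deriv(e,d) via R0 from edge(e,d)
round 1: derive deriv(e,i) via R0 from edge(e,i)
round 1: derive deriv(f,b) via R0 from edge(f,b)
round 1: derive deriv(f,d) via R0 from edge(f,d)
round 1: derive deriv(g,d) via R0 from edge(g,d)
round 1: derive deriv(g,f) via R0 from edge(g,f)
round 1: derive deriv(i,a) via R0 from edge(i,a)
round 1: derive deriv(i,b) via R0 from edge(i,b)
round 1: derive deriv(i,g) via R0 from edge(i,g)
round 1: derive deriv(i,i) via R0 from edge(i,i)
round 1: derive deriv(a,d) via R2 from edge(a,a), link(a,d)
round 1: derive deriv(a,g) via R2 from edge(a,a), link(a,g)
round 1: derive deriv(d,e) via R2 from edge(d,g), link(g,e)
round 1: derive deriv(e,g) via R2 from edge(e,a), link(a,g)
round 1: derive deriv(f,g) via R2 from edge(f,d), link(d,g)
round 1: derive deriv(g,g) via R2 from edge(g,d), link(d,g)
round 1: derive deriv(i,d) via R2 from edge(i,a), link(a,d)
round 1: derive deriv(i,e) via R2 from edge(i,g), link(g,e)
round 2: derive deriv(a,e) via R1 from deriv(a,g), link(g,e)
round 2: derive deriv(d,i) via R1 from deriv(d,e), link(e,i)
round 2: derive deriv(e,e) via R1 from deriv(e,g), link(g,e)
round 2: derive deriv(f,e) via R1 from deriv(f,g), link(g,e)
round 2: derive deriv(g,e) via R1 from deriv(g,g), link(g,e)
round 3: derive deriv(d,a) via R1 from deriv(d,i), link(i,a)
round 3: derive deriv(f,i) via R1 from deriv(f,e), link(e,i)
round 3: derive deriv(g,i) via R1 from deriv(g,e), link(e,i)
round 4: derive deriv(d,d) via R1 from deriv(d,a), link(a,d)
round 4: derive deriv(f,a) via R1 from deriv(f,i), link(i,a)
round 4: derive deriv(g,a) via R1 from deriv(g,i), link(i,a)

deriv(e,e)  [via R1]
  deriv(e,g)  [via R2]
    edge(e,a)  [fact]
    link(a,g)  [fact]
  link(g,e)  [fact]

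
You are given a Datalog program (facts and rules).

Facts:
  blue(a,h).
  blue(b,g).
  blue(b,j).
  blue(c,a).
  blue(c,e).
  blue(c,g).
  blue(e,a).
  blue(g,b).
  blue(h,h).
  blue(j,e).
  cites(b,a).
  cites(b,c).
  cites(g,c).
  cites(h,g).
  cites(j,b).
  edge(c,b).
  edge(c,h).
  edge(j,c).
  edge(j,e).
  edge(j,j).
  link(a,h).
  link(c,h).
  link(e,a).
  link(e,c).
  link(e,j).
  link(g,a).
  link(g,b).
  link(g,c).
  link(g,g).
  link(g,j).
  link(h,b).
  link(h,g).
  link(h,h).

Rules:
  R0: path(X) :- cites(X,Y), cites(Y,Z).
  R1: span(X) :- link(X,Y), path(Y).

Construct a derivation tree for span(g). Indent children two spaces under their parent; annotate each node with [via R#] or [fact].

round 1: derive path(h) via R0 from cites(h,g), cites(g,c)
round 1: derive path(j) via R0 from cites(j,b), cites(b,a)
round 2: derive span(a) via R1 from link(a,h), path(h)
round 2: derive span(c) via R1 from link(c,h), path(h)
round 2: derive span(e) via R1 from link(e,j), path(j)
round 2: derive span(g) via R1 from link(g,j), path(j)
round 2: derive span(h) via R1 from link(h,h), path(h)

span(g)  [via R1]
  link(g,j)  [fact]
  path(j)  [via R0]
    cites(j,b)  [fact]
    cites(b,a)  [fact]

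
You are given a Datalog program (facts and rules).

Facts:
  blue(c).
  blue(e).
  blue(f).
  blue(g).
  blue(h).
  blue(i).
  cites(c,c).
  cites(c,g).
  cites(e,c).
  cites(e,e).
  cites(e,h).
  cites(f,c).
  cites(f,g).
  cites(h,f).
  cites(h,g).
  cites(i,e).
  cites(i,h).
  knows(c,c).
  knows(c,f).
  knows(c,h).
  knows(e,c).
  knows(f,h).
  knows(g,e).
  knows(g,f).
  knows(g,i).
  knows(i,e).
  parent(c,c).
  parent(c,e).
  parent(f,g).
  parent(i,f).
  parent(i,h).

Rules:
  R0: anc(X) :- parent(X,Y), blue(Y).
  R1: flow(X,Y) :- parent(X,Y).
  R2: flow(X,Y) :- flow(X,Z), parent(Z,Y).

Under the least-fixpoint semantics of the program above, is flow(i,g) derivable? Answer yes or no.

yes

round 1: derive flow(c,c) via R1 from parent(c,c)
round 1: derive flow(c,e) via R1 from parent(c,e)
round 1: derive flow(f,g) via R1 from parent(f,g)
round 1: derive flow(i,f) via R1 from parent(i,f)
round 1: derive flow(i,h) via R1 from parent(i,h)
round 2: derive flow(i,g) via R2 from flow(i,f), parent(f,g)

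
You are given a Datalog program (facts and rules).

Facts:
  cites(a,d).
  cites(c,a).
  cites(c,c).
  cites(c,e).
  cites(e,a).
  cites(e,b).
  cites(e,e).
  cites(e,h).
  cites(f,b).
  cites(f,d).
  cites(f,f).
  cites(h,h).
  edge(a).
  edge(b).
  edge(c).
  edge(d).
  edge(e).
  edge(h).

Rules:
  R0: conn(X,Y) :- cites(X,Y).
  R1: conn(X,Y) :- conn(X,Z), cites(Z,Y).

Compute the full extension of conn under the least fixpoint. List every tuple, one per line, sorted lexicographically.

round 1: derive conn(a,d) via R0 from cites(a,d)
round 1: derive conn(c,a) via R0 from cites(c,a)
round 1: derive conn(c,c) via R0 from cites(c,c)
round 1: derive conn(c,e) via R0 from cites(c,e)
round 1: derive conn(e,a) via R0 from cites(e,a)
round 1: derive conn(e,b) via R0 from cites(e,b)
round 1: derive conn(e,e) via R0 from cites(e,e)
round 1: derive conn(e,h) via R0 from cites(e,h)
round 1: derive conn(f,b) via R0 from cites(f,b)
round 1: derive conn(f,d) via R0 from cites(f,d)
round 1: derive conn(f,f) via R0 from cites(f,f)
round 1: derive conn(h,h) via R0 from cites(h,h)
round 2: derive conn(c,b) via R1 from conn(c,e), cites(e,b)
round 2: derive conn(c,d) via R1 from conn(c,a), cites(a,d)
round 2: derive conn(c,h) via R1 from conn(c,e), cites(e,h)
round 2: derive conn(e,d) via R1 from conn(e,a), cites(a,d)

conn(a,d)
conn(c,a)
conn(c,b)
conn(c,c)
conn(c,d)
conn(c,e)
conn(c,h)
conn(e,a)
conn(e,b)
conn(e,d)
conn(e,e)
conn(e,h)
conn(f,b)
conn(f,d)
conn(f,f)
conn(h,h)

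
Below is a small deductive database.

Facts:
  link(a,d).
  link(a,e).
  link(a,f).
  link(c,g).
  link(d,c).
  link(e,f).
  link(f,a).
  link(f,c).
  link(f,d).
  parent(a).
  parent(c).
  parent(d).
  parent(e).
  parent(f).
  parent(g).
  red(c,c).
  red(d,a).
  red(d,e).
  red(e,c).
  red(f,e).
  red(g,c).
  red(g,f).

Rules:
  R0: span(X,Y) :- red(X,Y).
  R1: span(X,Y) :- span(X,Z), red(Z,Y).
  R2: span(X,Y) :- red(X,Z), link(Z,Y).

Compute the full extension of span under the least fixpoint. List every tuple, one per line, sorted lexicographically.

round 1: derive span(c,c) via R0 from red(c,c)
round 1: derive span(d,a) via R0 from red(d,a)
round 1: derive span(d,e) via R0 from red(d,e)
round 1: derive span(e,c) via R0 from red(e,c)
round 1: derive span(f,e) via R0 from red(f,e)
round 1: derive span(g,c) via R0 from red(g,c)
round 1: derive span(g,f) via R0 from red(g,f)
round 1: derive span(c,g) via R2 from red(c,c), link(c,g)
round 1: derive span(d,d) via R2 from red(d,a), link(a,d)
round 1: derive span(d,f) via R2 from red(d,a), link(a,f)
round 1: derive span(e,g) via R2 from red(e,c), link(c,g)
round 1: derive span(f,f) via R2 from red(f,e), link(e,f)
round 1: derive span(g,a) via R2 from red(g,f), link(f,a)
round 1: derive span(g,d) via R2 from red(g,f), link(f,d)
round 1: derive span(g,g) via R2 from red(g,c), link(c,g)
round 2: derive span(c,f) via R1 from span(c,g), red(g,f)
round 2: derive span(d,c) via R1 from span(d,e), red(e,c)
round 2: derive span(e,f) via R1 from span(e,g), red(g,f)
round 2: derive span(f,c) via R1 from span(f,e), red(e,c)
round 2: derive span(g,e) via R1 from span(g,d), red(d,e)
round 3: derive span(c,e) via R1 from span(c,f), red(f,e)
round 3: derive span(e,e) via R1 from span(e,f), red(f,e)

span(c,c)
span(c,e)
span(c,f)
span(c,g)
span(d,a)
span(d,c)
span(d,d)
span(d,e)
span(d,f)
span(e,c)
span(e,e)
span(e,f)
span(e,g)
span(f,c)
span(f,e)
span(f,f)
span(g,a)
span(g,c)
span(g,d)
span(g,e)
span(g,f)
span(g,g)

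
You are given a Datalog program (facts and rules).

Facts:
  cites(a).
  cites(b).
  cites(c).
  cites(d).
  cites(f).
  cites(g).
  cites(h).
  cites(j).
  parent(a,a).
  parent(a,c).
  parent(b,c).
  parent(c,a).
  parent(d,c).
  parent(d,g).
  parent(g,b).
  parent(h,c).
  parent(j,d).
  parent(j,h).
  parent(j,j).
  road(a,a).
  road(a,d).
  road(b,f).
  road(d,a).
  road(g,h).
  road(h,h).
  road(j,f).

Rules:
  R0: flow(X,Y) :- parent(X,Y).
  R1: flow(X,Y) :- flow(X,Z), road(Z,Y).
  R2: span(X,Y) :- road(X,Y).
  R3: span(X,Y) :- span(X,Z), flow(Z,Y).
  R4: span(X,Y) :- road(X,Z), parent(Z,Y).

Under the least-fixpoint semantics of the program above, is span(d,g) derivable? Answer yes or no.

yes

round 1: derive flow(a,a) via R0 from parent(a,a)
round 1: derive flow(a,c) via R0 from parent(a,c)
round 1: derive flow(b,c) via R0 from parent(b,c)
round 1: derive flow(c,a) via R0 from parent(c,a)
round 1: derive flow(d,c) via R0 from parent(d,c)
round 1: derive flow(d,g) via R0 from parent(d,g)
round 1: derive flow(g,b) via R0 from parent(g,b)
round 1: derive flow(h,c) via R0 from parent(h,c)
round 1: derive flow(j,d) via R0 from parent(j,d)
round 1: derive flow(j,h) via R0 from parent(j,h)
round 1: derive flow(j,j) via R0 from parent(j,j)
round 1: derive span(a,a) via R2 from road(a,a)
round 1: derive span(a,d) via R2 from road(a,d)
round 1: derive span(b,f) via R2 from road(b,f)
round 1: derive span(d,a) via R2 from road(d,a)
round 1: derive span(g,h) via R2 from road(g,h)
round 1: derive span(h,h) via R2 from road(h,h)
round 1: derive span(j,f) via R2 from road(j,f)
round 1: derive span(a,c) via R4 from road(a,a), parent(a,c)
round 1: derive span(a,g) via R4 from road(a,d), parent(d,g)
round 1: derive span(d,c) via R4 from road(d,a), parent(a,c)
round 1: derive span(g,c) via R4 from road(g,h), parent(h,c)
round 1: derive span(h,c) via R4 from road(h,h), parent(h,c)
round 2: derive flow(a,d) via R1 from flow(a,a), road(a,d)
round 2: derive flow(c,d) via R1 from flow(c,a), road(a,d)
round 2: derive flow(d,h) via R1 from flow(d,g), road(g,h)
round 2: derive flow(g,f) via R1 from flow(g,b), road(b,f)
round 2: derive flow(j,a) via R1 from flow(j,d), road(d,a)
round 2: derive flow(j,f) via R1 from flow(j,j), road(j,f)
round 2: derive span(a,b) via R3 from span(a,g), flow(g,b)
round 2: derive span(g,a) via R3 from span(g,c), flow(c,a)
round 2: derive span(h,a) via R3 from span(h,c), flow(c,a)
round 3: derive span(a,f) via R3 from span(a,g), flow(g,f)
round 3: derive span(a,h) via R3 from span(a,d), flow(d,h)
round 3: derive span(d,d) via R3 from span(d,a), flow(a,d)
round 3: derive span(g,d) via R3 from span(g,a), flow(a,d)
round 3: derive span(h,d) via R3 from span(h,a), flow(a,d)
round 4: derive span(d,g) via R3 from span(d,d), flow(d,g)
round 4: derive span(d,h) via R3 from span(d,d), flow(d,h)
round 4: derive span(g,g) via R3 from span(g,d), flow(d,g)
round 4: derive span(h,g) via R3 from span(h,d), flow(d,g)
round 5: derive span(d,b) via R3 from span(d,g), flow(g,b)
round 5: derive span(d,f) via R3 from span(d,g), flow(g,f)
round 5: derive span(g,b) via R3 from span(g,g), flow(g,b)
round 5: derive span(g,f) via R3 from span(g,g), flow(g,f)
round 5: derive span(h,b) via R3 from span(h,g), flow(g,b)
round 5: derive span(h,f) via R3 from span(h,g), flow(g,f)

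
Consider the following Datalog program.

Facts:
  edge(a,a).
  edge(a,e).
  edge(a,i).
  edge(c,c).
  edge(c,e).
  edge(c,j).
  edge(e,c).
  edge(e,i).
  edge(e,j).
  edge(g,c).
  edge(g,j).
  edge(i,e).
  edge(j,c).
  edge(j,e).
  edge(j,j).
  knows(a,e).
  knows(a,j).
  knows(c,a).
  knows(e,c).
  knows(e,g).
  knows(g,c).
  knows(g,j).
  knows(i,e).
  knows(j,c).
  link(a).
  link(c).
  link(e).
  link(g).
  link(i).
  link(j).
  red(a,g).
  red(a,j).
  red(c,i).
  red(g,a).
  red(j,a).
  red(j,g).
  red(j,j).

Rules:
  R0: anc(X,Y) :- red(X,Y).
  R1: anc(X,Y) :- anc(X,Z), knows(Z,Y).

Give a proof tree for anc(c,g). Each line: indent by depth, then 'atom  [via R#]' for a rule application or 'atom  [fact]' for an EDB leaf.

anc(c,g)  [via R1]
  anc(c,e)  [via R1]
    anc(c,i)  [via R0]
      red(c,i)  [fact]
    knows(i,e)  [fact]
  knows(e,g)  [fact]

round 1: derive anc(a,g) via R0 from red(a,g)
round 1: derive anc(a,j) via R0 from red(a,j)
round 1: derive anc(c,i) via R0 from red(c,i)
round 1: derive anc(g,a) via R0 from red(g,a)
round 1: derive anc(j,a) via R0 from red(j,a)
round 1: derive anc(j,g) via R0 from red(j,g)
round 1: derive anc(j,j) via R0 from red(j,j)
round 2: derive anc(a,c) via R1 from anc(a,g), knows(g,c)
round 2: derive anc(c,e) via R1 from anc(c,i), knows(i,e)
round 2: derive anc(g,e) via R1 from anc(g,a), knows(a,e)
round 2: derive anc(g,j) via R1 from anc(g,a), knows(a,j)
round 2: derive anc(j,c) via R1 from anc(j,g), knows(g,c)
round 2: derive anc(j,e) via R1 from anc(j,a), knows(a,e)
round 3: derive anc(a,a) via R1 from anc(a,c), knows(c,a)
round 3: derive anc(c,c) via R1 from anc(c,e), knows(e,c)
round 3: derive anc(c,g) via R1 from anc(c,e), knows(e,g)
round 3: derive anc(g,c) via R1 from anc(g,e), knows(e,c)
round 3: derive anc(g,g) via R1 from anc(g,e), knows(e,g)
round 4: derive anc(a,e) via R1 from anc(a,a), knows(a,e)
round 4: derive anc(c,a) via R1 from anc(c,c), knows(c,a)
round 4: derive anc(c,j) via R1 from anc(c,g), knows(g,j)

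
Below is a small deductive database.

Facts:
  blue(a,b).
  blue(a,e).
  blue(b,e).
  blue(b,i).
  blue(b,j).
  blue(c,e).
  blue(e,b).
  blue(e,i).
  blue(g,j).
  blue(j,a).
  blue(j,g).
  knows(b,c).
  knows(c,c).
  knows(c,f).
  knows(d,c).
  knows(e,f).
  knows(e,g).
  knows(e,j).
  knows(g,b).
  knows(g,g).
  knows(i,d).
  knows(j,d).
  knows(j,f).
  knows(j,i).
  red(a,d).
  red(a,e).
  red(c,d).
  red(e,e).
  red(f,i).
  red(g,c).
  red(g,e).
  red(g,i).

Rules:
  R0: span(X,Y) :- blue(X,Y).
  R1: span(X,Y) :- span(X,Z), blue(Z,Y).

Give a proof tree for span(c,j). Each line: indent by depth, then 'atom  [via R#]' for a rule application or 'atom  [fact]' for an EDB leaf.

span(c,j)  [via R1]
  span(c,b)  [via R1]
    span(c,e)  [via R0]
      blue(c,e)  [fact]
    blue(e,b)  [fact]
  blue(b,j)  [fact]

round 1: derive span(a,b) via R0 from blue(a,b)
round 1: derive span(a,e) via R0 from blue(a,e)
round 1: derive span(b,e) via R0 from blue(b,e)
round 1: derive span(b,i) via R0 from blue(b,i)
round 1: derive span(b,j) via R0 from blue(b,j)
round 1: derive span(c,e) via R0 from blue(c,e)
round 1: derive span(e,b) via R0 from blue(e,b)
round 1: derive span(e,i) via R0 from blue(e,i)
round 1: derive span(g,j) via R0 from blue(g,j)
round 1: derive span(j,a) via R0 from blue(j,a)
round 1: derive span(j,g) via R0 from blue(j,g)
round 2: derive span(a,i) via R1 from span(a,b), blue(b,i)
round 2: derive span(a,j) via R1 from span(a,b), blue(b,j)
round 2: derive span(b,a) via R1 from span(b,j), blue(j,a)
round 2: derive span(b,b) via R1 from span(b,e), blue(e,b)
round 2: derive span(b,g) via R1 from span(b,j), blue(j,g)
round 2: derive span(c,b) via R1 from span(c,e), blue(e,b)
round 2: derive span(c,i) via R1 from span(c,e), blue(e,i)
round 2: derive span(e,e) via R1 from span(e,b), blue(b,e)
round 2: derive span(e,j) via R1 from span(e,b), blue(b,j)
round 2: derive span(g,a) via R1 from span(g,j), blue(j,a)
round 2: derive span(g,g) via R1 from span(g,j), blue(j,g)
round 2: derive span(j,b) via R1 from span(j,a), blue(a,b)
round 2: derive span(j,e) via R1 from span(j,a), blue(a,e)
round 2: derive span(j,j) via R1 from span(j,g), blue(g,j)
round 3: derive span(a,a) via R1 from span(a,j), blue(j,a)
round 3: derive span(a,g) via R1 from span(a,j), blue(j,g)
round 3: derive span(c,j) via R1 from span(c,b), blue(b,j)
round 3: derive span(e,a) via R1 from span(e,j), blue(j,a)
round 3: derive span(e,g) via R1 from span(e,j), blue(j,g)
round 3: derive span(g,b) via R1 from span(g,a), blue(a,b)
round 3: derive span(g,e) via R1 from span(g,a), blue(a,e)
round 3: derive span(j,i) via R1 from span(j,b), blue(b,i)
round 4: derive span(c,a) via R1 from span(c,j), blue(j,a)
round 4: derive span(c,g) via R1 from span(c,j), blue(j,g)
round 4: derive span(g,i) via R1 from span(g,b), blue(b,i)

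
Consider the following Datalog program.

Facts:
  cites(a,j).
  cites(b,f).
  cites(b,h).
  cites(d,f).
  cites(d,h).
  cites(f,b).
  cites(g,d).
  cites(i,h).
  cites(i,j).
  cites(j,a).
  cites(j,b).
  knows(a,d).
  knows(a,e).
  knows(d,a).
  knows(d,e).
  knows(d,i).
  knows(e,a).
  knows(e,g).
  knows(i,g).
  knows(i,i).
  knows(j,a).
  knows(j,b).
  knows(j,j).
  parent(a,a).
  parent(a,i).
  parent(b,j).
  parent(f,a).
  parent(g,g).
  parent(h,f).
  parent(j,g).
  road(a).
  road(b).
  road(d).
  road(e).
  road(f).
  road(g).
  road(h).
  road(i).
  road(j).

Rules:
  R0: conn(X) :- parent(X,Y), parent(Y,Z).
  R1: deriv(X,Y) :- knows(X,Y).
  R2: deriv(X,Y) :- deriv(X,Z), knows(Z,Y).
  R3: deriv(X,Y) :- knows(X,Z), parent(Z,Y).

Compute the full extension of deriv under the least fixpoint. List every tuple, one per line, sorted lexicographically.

deriv(a,a)
deriv(a,d)
deriv(a,e)
deriv(a,g)
deriv(a,i)
deriv(d,a)
deriv(d,d)
deriv(d,e)
deriv(d,g)
deriv(d,i)
deriv(e,a)
deriv(e,d)
deriv(e,e)
deriv(e,g)
deriv(e,i)
deriv(i,g)
deriv(i,i)
deriv(j,a)
deriv(j,b)
deriv(j,d)
deriv(j,e)
deriv(j,g)
deriv(j,i)
deriv(j,j)

round 1: derive deriv(a,d) via R1 from knows(a,d)
round 1: derive deriv(a,e) via R1 from knows(a,e)
round 1: derive deriv(d,a) via R1 from knows(d,a)
round 1: derive deriv(d,e) via R1 from knows(d,e)
round 1: derive deriv(d,i) via R1 from knows(d,i)
round 1: derive deriv(e,a) via R1 from knows(e,a)
round 1: derive deriv(e,g) via R1 from knows(e,g)
round 1: derive deriv(i,g) via R1 from knows(i,g)
round 1: derive deriv(i,i) via R1 from knows(i,i)
round 1: derive deriv(j,a) via R1 from knows(j,a)
round 1: derive deriv(j,b) via R1 from knows(j,b)
round 1: derive deriv(j,j) via R1 from knows(j,j)
round 1: derive deriv(e,i) via R3 from knows(e,a), parent(a,i)
round 1: derive deriv(j,g) via R3 from knows(j,j), parent(j,g)
round 1: derive deriv(j,i) via R3 from knows(j,a), parent(a,i)
round 2: derive deriv(a,a) via R2 from deriv(a,d), knows(d,a)
round 2: derive deriv(a,g) via R2 from deriv(a,e), knows(e,g)
round 2: derive deriv(a,i) via R2 from deriv(a,d), knows(d,i)
round 2: derive deriv(d,d) via R2 from deriv(d,a), knows(a,d)
round 2: derive deriv(d,g) via R2 from deriv(d,e), knows(e,g)
round 2: derive deriv(e,d) via R2 from deriv(e,a), knows(a,d)
round 2: derive deriv(e,e) via R2 from deriv(e,a), knows(a,e)
round 2: derive deriv(j,d) via R2 from deriv(j,a), knows(a,d)
round 2: derive deriv(j,e) via R2 from deriv(j,a), knows(a,e)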